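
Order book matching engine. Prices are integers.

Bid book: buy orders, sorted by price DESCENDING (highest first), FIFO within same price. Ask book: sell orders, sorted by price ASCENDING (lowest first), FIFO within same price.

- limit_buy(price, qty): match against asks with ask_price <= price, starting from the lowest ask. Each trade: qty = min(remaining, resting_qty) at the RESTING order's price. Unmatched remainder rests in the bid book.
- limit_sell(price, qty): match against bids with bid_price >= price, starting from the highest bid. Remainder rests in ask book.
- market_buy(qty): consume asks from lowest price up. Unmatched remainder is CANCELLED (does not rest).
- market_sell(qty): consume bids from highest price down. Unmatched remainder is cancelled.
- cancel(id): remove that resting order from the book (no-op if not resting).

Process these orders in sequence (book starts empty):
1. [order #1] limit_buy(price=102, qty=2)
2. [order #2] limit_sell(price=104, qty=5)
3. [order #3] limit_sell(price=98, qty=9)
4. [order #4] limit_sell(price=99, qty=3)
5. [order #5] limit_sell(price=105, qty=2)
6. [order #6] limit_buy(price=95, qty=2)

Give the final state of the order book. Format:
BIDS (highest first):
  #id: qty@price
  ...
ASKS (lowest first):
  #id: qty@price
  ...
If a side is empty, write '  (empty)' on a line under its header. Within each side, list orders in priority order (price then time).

Answer: BIDS (highest first):
  #6: 2@95
ASKS (lowest first):
  #3: 7@98
  #4: 3@99
  #2: 5@104
  #5: 2@105

Derivation:
After op 1 [order #1] limit_buy(price=102, qty=2): fills=none; bids=[#1:2@102] asks=[-]
After op 2 [order #2] limit_sell(price=104, qty=5): fills=none; bids=[#1:2@102] asks=[#2:5@104]
After op 3 [order #3] limit_sell(price=98, qty=9): fills=#1x#3:2@102; bids=[-] asks=[#3:7@98 #2:5@104]
After op 4 [order #4] limit_sell(price=99, qty=3): fills=none; bids=[-] asks=[#3:7@98 #4:3@99 #2:5@104]
After op 5 [order #5] limit_sell(price=105, qty=2): fills=none; bids=[-] asks=[#3:7@98 #4:3@99 #2:5@104 #5:2@105]
After op 6 [order #6] limit_buy(price=95, qty=2): fills=none; bids=[#6:2@95] asks=[#3:7@98 #4:3@99 #2:5@104 #5:2@105]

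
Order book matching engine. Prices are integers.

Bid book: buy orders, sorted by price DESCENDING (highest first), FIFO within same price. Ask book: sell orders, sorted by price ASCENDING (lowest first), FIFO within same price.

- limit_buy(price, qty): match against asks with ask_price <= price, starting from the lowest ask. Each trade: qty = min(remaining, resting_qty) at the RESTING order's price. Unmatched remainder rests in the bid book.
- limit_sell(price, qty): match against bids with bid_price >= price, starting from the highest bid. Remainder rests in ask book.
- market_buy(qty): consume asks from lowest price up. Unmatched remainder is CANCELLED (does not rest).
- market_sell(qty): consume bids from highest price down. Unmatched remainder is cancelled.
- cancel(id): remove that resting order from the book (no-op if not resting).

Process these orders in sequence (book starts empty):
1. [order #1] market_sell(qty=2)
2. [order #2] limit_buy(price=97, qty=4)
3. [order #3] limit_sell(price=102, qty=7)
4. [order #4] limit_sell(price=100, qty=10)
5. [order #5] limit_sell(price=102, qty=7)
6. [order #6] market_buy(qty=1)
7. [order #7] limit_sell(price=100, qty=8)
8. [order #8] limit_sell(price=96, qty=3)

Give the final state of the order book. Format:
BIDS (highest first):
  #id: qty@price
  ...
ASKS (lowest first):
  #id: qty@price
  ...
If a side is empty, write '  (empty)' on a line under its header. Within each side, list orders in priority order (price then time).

After op 1 [order #1] market_sell(qty=2): fills=none; bids=[-] asks=[-]
After op 2 [order #2] limit_buy(price=97, qty=4): fills=none; bids=[#2:4@97] asks=[-]
After op 3 [order #3] limit_sell(price=102, qty=7): fills=none; bids=[#2:4@97] asks=[#3:7@102]
After op 4 [order #4] limit_sell(price=100, qty=10): fills=none; bids=[#2:4@97] asks=[#4:10@100 #3:7@102]
After op 5 [order #5] limit_sell(price=102, qty=7): fills=none; bids=[#2:4@97] asks=[#4:10@100 #3:7@102 #5:7@102]
After op 6 [order #6] market_buy(qty=1): fills=#6x#4:1@100; bids=[#2:4@97] asks=[#4:9@100 #3:7@102 #5:7@102]
After op 7 [order #7] limit_sell(price=100, qty=8): fills=none; bids=[#2:4@97] asks=[#4:9@100 #7:8@100 #3:7@102 #5:7@102]
After op 8 [order #8] limit_sell(price=96, qty=3): fills=#2x#8:3@97; bids=[#2:1@97] asks=[#4:9@100 #7:8@100 #3:7@102 #5:7@102]

Answer: BIDS (highest first):
  #2: 1@97
ASKS (lowest first):
  #4: 9@100
  #7: 8@100
  #3: 7@102
  #5: 7@102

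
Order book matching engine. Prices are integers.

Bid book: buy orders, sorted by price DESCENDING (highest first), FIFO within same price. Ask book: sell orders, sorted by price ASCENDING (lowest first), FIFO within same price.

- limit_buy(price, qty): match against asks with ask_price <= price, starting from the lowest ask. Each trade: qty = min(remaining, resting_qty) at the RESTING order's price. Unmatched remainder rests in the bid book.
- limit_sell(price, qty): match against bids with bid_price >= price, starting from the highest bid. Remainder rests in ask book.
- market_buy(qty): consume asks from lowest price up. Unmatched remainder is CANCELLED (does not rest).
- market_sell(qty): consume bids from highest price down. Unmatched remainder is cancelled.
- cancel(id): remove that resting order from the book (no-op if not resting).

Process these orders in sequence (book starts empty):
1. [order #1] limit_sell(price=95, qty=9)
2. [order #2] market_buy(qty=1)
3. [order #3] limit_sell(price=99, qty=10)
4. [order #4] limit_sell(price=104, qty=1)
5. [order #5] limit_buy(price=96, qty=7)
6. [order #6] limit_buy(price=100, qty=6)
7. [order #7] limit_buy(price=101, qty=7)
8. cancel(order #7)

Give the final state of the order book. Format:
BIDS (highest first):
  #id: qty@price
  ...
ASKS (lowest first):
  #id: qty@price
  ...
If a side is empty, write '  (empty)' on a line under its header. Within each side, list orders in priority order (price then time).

After op 1 [order #1] limit_sell(price=95, qty=9): fills=none; bids=[-] asks=[#1:9@95]
After op 2 [order #2] market_buy(qty=1): fills=#2x#1:1@95; bids=[-] asks=[#1:8@95]
After op 3 [order #3] limit_sell(price=99, qty=10): fills=none; bids=[-] asks=[#1:8@95 #3:10@99]
After op 4 [order #4] limit_sell(price=104, qty=1): fills=none; bids=[-] asks=[#1:8@95 #3:10@99 #4:1@104]
After op 5 [order #5] limit_buy(price=96, qty=7): fills=#5x#1:7@95; bids=[-] asks=[#1:1@95 #3:10@99 #4:1@104]
After op 6 [order #6] limit_buy(price=100, qty=6): fills=#6x#1:1@95 #6x#3:5@99; bids=[-] asks=[#3:5@99 #4:1@104]
After op 7 [order #7] limit_buy(price=101, qty=7): fills=#7x#3:5@99; bids=[#7:2@101] asks=[#4:1@104]
After op 8 cancel(order #7): fills=none; bids=[-] asks=[#4:1@104]

Answer: BIDS (highest first):
  (empty)
ASKS (lowest first):
  #4: 1@104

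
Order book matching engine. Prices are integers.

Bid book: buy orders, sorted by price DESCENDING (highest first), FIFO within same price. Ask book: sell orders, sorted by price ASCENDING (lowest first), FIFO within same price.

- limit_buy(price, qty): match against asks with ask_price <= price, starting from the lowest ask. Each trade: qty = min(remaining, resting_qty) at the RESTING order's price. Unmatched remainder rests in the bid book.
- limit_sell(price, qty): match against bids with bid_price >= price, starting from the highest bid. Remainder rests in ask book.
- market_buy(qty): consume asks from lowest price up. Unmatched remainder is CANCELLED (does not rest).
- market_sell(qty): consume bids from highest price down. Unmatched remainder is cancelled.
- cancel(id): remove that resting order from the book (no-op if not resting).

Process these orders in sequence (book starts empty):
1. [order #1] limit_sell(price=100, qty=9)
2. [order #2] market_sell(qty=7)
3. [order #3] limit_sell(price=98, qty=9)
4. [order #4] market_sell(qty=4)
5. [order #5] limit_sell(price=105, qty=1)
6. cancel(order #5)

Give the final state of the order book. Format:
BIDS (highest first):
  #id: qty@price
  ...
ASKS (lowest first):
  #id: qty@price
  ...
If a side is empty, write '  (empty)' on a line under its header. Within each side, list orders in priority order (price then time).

After op 1 [order #1] limit_sell(price=100, qty=9): fills=none; bids=[-] asks=[#1:9@100]
After op 2 [order #2] market_sell(qty=7): fills=none; bids=[-] asks=[#1:9@100]
After op 3 [order #3] limit_sell(price=98, qty=9): fills=none; bids=[-] asks=[#3:9@98 #1:9@100]
After op 4 [order #4] market_sell(qty=4): fills=none; bids=[-] asks=[#3:9@98 #1:9@100]
After op 5 [order #5] limit_sell(price=105, qty=1): fills=none; bids=[-] asks=[#3:9@98 #1:9@100 #5:1@105]
After op 6 cancel(order #5): fills=none; bids=[-] asks=[#3:9@98 #1:9@100]

Answer: BIDS (highest first):
  (empty)
ASKS (lowest first):
  #3: 9@98
  #1: 9@100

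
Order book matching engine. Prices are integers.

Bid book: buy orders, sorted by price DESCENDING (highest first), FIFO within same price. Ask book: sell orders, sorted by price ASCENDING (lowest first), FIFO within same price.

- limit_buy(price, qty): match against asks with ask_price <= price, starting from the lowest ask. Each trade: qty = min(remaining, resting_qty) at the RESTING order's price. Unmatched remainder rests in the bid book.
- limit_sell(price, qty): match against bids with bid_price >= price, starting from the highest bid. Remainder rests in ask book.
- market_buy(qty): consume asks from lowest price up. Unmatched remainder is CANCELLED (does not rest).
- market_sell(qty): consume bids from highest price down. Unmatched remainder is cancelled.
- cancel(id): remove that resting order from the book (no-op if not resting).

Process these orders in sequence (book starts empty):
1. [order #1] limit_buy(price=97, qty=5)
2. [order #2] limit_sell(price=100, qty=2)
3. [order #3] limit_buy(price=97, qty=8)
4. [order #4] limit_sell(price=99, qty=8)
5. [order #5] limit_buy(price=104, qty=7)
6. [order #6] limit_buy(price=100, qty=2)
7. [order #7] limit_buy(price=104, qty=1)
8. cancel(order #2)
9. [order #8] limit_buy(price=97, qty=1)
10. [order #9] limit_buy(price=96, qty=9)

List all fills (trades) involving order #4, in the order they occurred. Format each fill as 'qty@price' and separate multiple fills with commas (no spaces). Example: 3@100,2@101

Answer: 7@99,1@99

Derivation:
After op 1 [order #1] limit_buy(price=97, qty=5): fills=none; bids=[#1:5@97] asks=[-]
After op 2 [order #2] limit_sell(price=100, qty=2): fills=none; bids=[#1:5@97] asks=[#2:2@100]
After op 3 [order #3] limit_buy(price=97, qty=8): fills=none; bids=[#1:5@97 #3:8@97] asks=[#2:2@100]
After op 4 [order #4] limit_sell(price=99, qty=8): fills=none; bids=[#1:5@97 #3:8@97] asks=[#4:8@99 #2:2@100]
After op 5 [order #5] limit_buy(price=104, qty=7): fills=#5x#4:7@99; bids=[#1:5@97 #3:8@97] asks=[#4:1@99 #2:2@100]
After op 6 [order #6] limit_buy(price=100, qty=2): fills=#6x#4:1@99 #6x#2:1@100; bids=[#1:5@97 #3:8@97] asks=[#2:1@100]
After op 7 [order #7] limit_buy(price=104, qty=1): fills=#7x#2:1@100; bids=[#1:5@97 #3:8@97] asks=[-]
After op 8 cancel(order #2): fills=none; bids=[#1:5@97 #3:8@97] asks=[-]
After op 9 [order #8] limit_buy(price=97, qty=1): fills=none; bids=[#1:5@97 #3:8@97 #8:1@97] asks=[-]
After op 10 [order #9] limit_buy(price=96, qty=9): fills=none; bids=[#1:5@97 #3:8@97 #8:1@97 #9:9@96] asks=[-]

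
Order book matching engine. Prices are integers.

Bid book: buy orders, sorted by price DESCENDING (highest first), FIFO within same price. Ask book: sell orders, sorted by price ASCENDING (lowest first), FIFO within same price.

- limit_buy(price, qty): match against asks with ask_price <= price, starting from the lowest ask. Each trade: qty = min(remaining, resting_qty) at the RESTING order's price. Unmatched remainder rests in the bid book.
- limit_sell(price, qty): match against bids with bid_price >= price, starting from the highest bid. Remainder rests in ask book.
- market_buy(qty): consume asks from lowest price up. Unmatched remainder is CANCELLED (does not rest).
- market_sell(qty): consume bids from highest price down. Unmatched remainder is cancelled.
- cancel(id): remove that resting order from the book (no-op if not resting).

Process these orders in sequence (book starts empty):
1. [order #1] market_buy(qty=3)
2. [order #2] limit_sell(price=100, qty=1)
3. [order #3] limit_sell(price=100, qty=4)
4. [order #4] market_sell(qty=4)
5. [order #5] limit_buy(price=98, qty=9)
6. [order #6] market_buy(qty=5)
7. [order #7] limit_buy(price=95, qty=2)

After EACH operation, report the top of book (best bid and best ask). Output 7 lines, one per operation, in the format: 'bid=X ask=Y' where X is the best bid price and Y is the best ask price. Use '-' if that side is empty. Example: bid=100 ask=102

After op 1 [order #1] market_buy(qty=3): fills=none; bids=[-] asks=[-]
After op 2 [order #2] limit_sell(price=100, qty=1): fills=none; bids=[-] asks=[#2:1@100]
After op 3 [order #3] limit_sell(price=100, qty=4): fills=none; bids=[-] asks=[#2:1@100 #3:4@100]
After op 4 [order #4] market_sell(qty=4): fills=none; bids=[-] asks=[#2:1@100 #3:4@100]
After op 5 [order #5] limit_buy(price=98, qty=9): fills=none; bids=[#5:9@98] asks=[#2:1@100 #3:4@100]
After op 6 [order #6] market_buy(qty=5): fills=#6x#2:1@100 #6x#3:4@100; bids=[#5:9@98] asks=[-]
After op 7 [order #7] limit_buy(price=95, qty=2): fills=none; bids=[#5:9@98 #7:2@95] asks=[-]

Answer: bid=- ask=-
bid=- ask=100
bid=- ask=100
bid=- ask=100
bid=98 ask=100
bid=98 ask=-
bid=98 ask=-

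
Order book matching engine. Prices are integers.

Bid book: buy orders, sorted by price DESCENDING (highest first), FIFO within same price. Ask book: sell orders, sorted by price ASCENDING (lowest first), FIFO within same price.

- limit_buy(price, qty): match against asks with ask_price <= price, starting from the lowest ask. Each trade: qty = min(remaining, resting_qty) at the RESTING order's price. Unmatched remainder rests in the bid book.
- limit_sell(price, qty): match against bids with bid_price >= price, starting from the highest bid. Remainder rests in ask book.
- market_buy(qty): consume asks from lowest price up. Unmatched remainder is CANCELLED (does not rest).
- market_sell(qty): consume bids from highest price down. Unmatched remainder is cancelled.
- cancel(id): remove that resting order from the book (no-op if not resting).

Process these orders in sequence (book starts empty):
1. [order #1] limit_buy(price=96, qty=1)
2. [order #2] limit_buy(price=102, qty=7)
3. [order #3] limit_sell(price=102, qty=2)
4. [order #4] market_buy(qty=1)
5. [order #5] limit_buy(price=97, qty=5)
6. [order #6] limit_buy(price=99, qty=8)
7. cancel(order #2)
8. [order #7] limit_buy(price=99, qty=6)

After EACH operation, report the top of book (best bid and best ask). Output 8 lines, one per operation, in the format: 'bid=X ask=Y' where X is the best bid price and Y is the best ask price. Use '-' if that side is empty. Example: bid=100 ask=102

After op 1 [order #1] limit_buy(price=96, qty=1): fills=none; bids=[#1:1@96] asks=[-]
After op 2 [order #2] limit_buy(price=102, qty=7): fills=none; bids=[#2:7@102 #1:1@96] asks=[-]
After op 3 [order #3] limit_sell(price=102, qty=2): fills=#2x#3:2@102; bids=[#2:5@102 #1:1@96] asks=[-]
After op 4 [order #4] market_buy(qty=1): fills=none; bids=[#2:5@102 #1:1@96] asks=[-]
After op 5 [order #5] limit_buy(price=97, qty=5): fills=none; bids=[#2:5@102 #5:5@97 #1:1@96] asks=[-]
After op 6 [order #6] limit_buy(price=99, qty=8): fills=none; bids=[#2:5@102 #6:8@99 #5:5@97 #1:1@96] asks=[-]
After op 7 cancel(order #2): fills=none; bids=[#6:8@99 #5:5@97 #1:1@96] asks=[-]
After op 8 [order #7] limit_buy(price=99, qty=6): fills=none; bids=[#6:8@99 #7:6@99 #5:5@97 #1:1@96] asks=[-]

Answer: bid=96 ask=-
bid=102 ask=-
bid=102 ask=-
bid=102 ask=-
bid=102 ask=-
bid=102 ask=-
bid=99 ask=-
bid=99 ask=-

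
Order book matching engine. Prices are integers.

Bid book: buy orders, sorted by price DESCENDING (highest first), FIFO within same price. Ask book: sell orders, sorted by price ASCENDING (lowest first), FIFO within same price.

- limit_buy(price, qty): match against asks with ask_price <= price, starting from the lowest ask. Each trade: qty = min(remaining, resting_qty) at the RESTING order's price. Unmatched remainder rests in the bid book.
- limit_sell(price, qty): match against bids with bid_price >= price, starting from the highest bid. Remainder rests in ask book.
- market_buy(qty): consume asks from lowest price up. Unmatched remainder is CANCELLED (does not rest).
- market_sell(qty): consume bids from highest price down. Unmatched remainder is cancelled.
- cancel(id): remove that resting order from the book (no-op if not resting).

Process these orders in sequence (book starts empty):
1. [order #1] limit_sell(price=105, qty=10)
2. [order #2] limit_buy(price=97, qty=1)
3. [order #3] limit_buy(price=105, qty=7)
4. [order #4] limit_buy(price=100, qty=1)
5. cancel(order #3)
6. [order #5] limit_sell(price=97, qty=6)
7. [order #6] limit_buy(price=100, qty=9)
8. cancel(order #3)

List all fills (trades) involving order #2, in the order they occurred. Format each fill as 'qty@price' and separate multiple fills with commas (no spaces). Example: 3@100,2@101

After op 1 [order #1] limit_sell(price=105, qty=10): fills=none; bids=[-] asks=[#1:10@105]
After op 2 [order #2] limit_buy(price=97, qty=1): fills=none; bids=[#2:1@97] asks=[#1:10@105]
After op 3 [order #3] limit_buy(price=105, qty=7): fills=#3x#1:7@105; bids=[#2:1@97] asks=[#1:3@105]
After op 4 [order #4] limit_buy(price=100, qty=1): fills=none; bids=[#4:1@100 #2:1@97] asks=[#1:3@105]
After op 5 cancel(order #3): fills=none; bids=[#4:1@100 #2:1@97] asks=[#1:3@105]
After op 6 [order #5] limit_sell(price=97, qty=6): fills=#4x#5:1@100 #2x#5:1@97; bids=[-] asks=[#5:4@97 #1:3@105]
After op 7 [order #6] limit_buy(price=100, qty=9): fills=#6x#5:4@97; bids=[#6:5@100] asks=[#1:3@105]
After op 8 cancel(order #3): fills=none; bids=[#6:5@100] asks=[#1:3@105]

Answer: 1@97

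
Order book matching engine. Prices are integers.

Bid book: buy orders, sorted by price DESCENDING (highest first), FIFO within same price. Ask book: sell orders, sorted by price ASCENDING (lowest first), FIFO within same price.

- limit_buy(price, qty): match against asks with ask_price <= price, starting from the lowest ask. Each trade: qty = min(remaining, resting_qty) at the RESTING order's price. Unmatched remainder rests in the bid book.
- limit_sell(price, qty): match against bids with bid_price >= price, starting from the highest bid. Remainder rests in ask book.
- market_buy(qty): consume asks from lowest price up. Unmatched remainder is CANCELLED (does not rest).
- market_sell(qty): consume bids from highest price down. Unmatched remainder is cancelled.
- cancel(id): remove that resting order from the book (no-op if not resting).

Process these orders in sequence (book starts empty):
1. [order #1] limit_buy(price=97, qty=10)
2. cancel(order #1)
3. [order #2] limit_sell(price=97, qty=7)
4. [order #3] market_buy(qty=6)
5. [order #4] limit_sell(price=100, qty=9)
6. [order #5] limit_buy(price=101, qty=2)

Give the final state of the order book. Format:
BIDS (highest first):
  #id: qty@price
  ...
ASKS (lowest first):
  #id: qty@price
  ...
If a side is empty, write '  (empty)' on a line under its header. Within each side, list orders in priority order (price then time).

After op 1 [order #1] limit_buy(price=97, qty=10): fills=none; bids=[#1:10@97] asks=[-]
After op 2 cancel(order #1): fills=none; bids=[-] asks=[-]
After op 3 [order #2] limit_sell(price=97, qty=7): fills=none; bids=[-] asks=[#2:7@97]
After op 4 [order #3] market_buy(qty=6): fills=#3x#2:6@97; bids=[-] asks=[#2:1@97]
After op 5 [order #4] limit_sell(price=100, qty=9): fills=none; bids=[-] asks=[#2:1@97 #4:9@100]
After op 6 [order #5] limit_buy(price=101, qty=2): fills=#5x#2:1@97 #5x#4:1@100; bids=[-] asks=[#4:8@100]

Answer: BIDS (highest first):
  (empty)
ASKS (lowest first):
  #4: 8@100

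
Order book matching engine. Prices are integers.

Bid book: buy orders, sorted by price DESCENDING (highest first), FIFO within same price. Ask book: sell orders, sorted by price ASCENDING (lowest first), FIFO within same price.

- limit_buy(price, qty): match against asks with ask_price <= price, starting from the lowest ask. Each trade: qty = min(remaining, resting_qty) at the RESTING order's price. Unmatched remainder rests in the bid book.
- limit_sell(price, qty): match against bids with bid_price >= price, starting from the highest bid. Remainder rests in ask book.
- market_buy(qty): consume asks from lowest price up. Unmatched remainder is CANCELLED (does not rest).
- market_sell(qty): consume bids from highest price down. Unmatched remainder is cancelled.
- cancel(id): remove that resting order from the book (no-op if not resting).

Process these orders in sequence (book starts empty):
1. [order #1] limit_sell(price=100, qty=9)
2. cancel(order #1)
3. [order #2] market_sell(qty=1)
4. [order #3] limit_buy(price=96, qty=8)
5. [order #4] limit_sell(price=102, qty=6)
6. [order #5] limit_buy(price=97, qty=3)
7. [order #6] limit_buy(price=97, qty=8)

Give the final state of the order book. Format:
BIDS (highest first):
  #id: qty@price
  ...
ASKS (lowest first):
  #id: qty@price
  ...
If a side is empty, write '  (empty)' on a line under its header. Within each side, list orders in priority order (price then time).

Answer: BIDS (highest first):
  #5: 3@97
  #6: 8@97
  #3: 8@96
ASKS (lowest first):
  #4: 6@102

Derivation:
After op 1 [order #1] limit_sell(price=100, qty=9): fills=none; bids=[-] asks=[#1:9@100]
After op 2 cancel(order #1): fills=none; bids=[-] asks=[-]
After op 3 [order #2] market_sell(qty=1): fills=none; bids=[-] asks=[-]
After op 4 [order #3] limit_buy(price=96, qty=8): fills=none; bids=[#3:8@96] asks=[-]
After op 5 [order #4] limit_sell(price=102, qty=6): fills=none; bids=[#3:8@96] asks=[#4:6@102]
After op 6 [order #5] limit_buy(price=97, qty=3): fills=none; bids=[#5:3@97 #3:8@96] asks=[#4:6@102]
After op 7 [order #6] limit_buy(price=97, qty=8): fills=none; bids=[#5:3@97 #6:8@97 #3:8@96] asks=[#4:6@102]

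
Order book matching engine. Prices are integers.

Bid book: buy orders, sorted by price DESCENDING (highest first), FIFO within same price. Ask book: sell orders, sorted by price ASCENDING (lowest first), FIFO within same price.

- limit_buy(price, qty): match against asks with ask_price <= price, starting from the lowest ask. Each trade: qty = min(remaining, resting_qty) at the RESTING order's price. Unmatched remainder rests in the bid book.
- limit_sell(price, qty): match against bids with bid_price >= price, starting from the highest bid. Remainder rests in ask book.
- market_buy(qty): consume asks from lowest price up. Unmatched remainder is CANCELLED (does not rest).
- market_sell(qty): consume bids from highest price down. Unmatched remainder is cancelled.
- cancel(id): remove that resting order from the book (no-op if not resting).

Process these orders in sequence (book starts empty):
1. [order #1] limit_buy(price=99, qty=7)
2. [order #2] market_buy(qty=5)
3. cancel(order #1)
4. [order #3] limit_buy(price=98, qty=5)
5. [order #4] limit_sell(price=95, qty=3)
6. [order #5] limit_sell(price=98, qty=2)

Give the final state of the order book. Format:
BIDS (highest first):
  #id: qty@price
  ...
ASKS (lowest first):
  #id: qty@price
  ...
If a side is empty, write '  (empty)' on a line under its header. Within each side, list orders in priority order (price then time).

After op 1 [order #1] limit_buy(price=99, qty=7): fills=none; bids=[#1:7@99] asks=[-]
After op 2 [order #2] market_buy(qty=5): fills=none; bids=[#1:7@99] asks=[-]
After op 3 cancel(order #1): fills=none; bids=[-] asks=[-]
After op 4 [order #3] limit_buy(price=98, qty=5): fills=none; bids=[#3:5@98] asks=[-]
After op 5 [order #4] limit_sell(price=95, qty=3): fills=#3x#4:3@98; bids=[#3:2@98] asks=[-]
After op 6 [order #5] limit_sell(price=98, qty=2): fills=#3x#5:2@98; bids=[-] asks=[-]

Answer: BIDS (highest first):
  (empty)
ASKS (lowest first):
  (empty)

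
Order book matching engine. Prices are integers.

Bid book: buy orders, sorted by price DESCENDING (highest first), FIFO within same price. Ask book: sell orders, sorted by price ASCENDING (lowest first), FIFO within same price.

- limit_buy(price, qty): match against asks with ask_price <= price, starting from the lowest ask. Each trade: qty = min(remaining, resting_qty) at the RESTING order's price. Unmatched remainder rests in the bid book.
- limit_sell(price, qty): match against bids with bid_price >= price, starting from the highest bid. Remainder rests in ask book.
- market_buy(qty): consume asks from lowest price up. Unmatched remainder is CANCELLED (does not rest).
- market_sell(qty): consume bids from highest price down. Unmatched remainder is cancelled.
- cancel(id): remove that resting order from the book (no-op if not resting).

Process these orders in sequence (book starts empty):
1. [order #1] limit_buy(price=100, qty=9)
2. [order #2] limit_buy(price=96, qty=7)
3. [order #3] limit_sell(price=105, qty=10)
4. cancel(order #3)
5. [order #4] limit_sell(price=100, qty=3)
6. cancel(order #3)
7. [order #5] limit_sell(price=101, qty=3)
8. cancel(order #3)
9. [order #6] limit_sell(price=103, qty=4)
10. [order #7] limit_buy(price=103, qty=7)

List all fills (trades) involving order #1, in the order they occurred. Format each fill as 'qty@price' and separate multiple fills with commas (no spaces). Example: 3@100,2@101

Answer: 3@100

Derivation:
After op 1 [order #1] limit_buy(price=100, qty=9): fills=none; bids=[#1:9@100] asks=[-]
After op 2 [order #2] limit_buy(price=96, qty=7): fills=none; bids=[#1:9@100 #2:7@96] asks=[-]
After op 3 [order #3] limit_sell(price=105, qty=10): fills=none; bids=[#1:9@100 #2:7@96] asks=[#3:10@105]
After op 4 cancel(order #3): fills=none; bids=[#1:9@100 #2:7@96] asks=[-]
After op 5 [order #4] limit_sell(price=100, qty=3): fills=#1x#4:3@100; bids=[#1:6@100 #2:7@96] asks=[-]
After op 6 cancel(order #3): fills=none; bids=[#1:6@100 #2:7@96] asks=[-]
After op 7 [order #5] limit_sell(price=101, qty=3): fills=none; bids=[#1:6@100 #2:7@96] asks=[#5:3@101]
After op 8 cancel(order #3): fills=none; bids=[#1:6@100 #2:7@96] asks=[#5:3@101]
After op 9 [order #6] limit_sell(price=103, qty=4): fills=none; bids=[#1:6@100 #2:7@96] asks=[#5:3@101 #6:4@103]
After op 10 [order #7] limit_buy(price=103, qty=7): fills=#7x#5:3@101 #7x#6:4@103; bids=[#1:6@100 #2:7@96] asks=[-]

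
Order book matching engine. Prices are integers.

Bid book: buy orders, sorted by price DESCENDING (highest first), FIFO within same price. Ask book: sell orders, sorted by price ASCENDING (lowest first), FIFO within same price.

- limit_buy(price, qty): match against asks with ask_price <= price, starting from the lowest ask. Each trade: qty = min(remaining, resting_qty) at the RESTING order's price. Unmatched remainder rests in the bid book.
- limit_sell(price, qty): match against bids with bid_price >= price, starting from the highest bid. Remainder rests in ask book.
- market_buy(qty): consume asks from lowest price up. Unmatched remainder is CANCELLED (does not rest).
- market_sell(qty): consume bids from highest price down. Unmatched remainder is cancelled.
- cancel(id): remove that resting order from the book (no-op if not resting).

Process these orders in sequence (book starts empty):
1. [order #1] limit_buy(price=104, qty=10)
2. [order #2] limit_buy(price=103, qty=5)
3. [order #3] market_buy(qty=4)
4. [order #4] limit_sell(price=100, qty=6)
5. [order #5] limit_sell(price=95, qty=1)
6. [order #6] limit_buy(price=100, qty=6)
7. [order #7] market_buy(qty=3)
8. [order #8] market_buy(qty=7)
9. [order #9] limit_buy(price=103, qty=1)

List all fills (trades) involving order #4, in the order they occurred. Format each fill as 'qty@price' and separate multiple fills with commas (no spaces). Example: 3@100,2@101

After op 1 [order #1] limit_buy(price=104, qty=10): fills=none; bids=[#1:10@104] asks=[-]
After op 2 [order #2] limit_buy(price=103, qty=5): fills=none; bids=[#1:10@104 #2:5@103] asks=[-]
After op 3 [order #3] market_buy(qty=4): fills=none; bids=[#1:10@104 #2:5@103] asks=[-]
After op 4 [order #4] limit_sell(price=100, qty=6): fills=#1x#4:6@104; bids=[#1:4@104 #2:5@103] asks=[-]
After op 5 [order #5] limit_sell(price=95, qty=1): fills=#1x#5:1@104; bids=[#1:3@104 #2:5@103] asks=[-]
After op 6 [order #6] limit_buy(price=100, qty=6): fills=none; bids=[#1:3@104 #2:5@103 #6:6@100] asks=[-]
After op 7 [order #7] market_buy(qty=3): fills=none; bids=[#1:3@104 #2:5@103 #6:6@100] asks=[-]
After op 8 [order #8] market_buy(qty=7): fills=none; bids=[#1:3@104 #2:5@103 #6:6@100] asks=[-]
After op 9 [order #9] limit_buy(price=103, qty=1): fills=none; bids=[#1:3@104 #2:5@103 #9:1@103 #6:6@100] asks=[-]

Answer: 6@104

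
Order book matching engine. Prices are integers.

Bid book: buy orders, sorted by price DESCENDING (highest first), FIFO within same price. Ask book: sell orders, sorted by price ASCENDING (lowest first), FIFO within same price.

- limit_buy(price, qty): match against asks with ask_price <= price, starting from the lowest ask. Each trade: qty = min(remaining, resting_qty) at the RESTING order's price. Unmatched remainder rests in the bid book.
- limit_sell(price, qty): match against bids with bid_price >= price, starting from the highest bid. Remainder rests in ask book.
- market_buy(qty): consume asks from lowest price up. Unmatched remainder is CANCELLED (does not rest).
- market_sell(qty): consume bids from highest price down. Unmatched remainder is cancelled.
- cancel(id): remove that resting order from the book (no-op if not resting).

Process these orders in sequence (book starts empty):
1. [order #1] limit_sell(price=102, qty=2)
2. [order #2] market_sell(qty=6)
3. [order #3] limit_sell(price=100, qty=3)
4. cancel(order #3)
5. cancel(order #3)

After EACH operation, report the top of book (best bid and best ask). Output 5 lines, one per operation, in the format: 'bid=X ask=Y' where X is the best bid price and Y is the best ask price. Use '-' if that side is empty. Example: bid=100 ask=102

After op 1 [order #1] limit_sell(price=102, qty=2): fills=none; bids=[-] asks=[#1:2@102]
After op 2 [order #2] market_sell(qty=6): fills=none; bids=[-] asks=[#1:2@102]
After op 3 [order #3] limit_sell(price=100, qty=3): fills=none; bids=[-] asks=[#3:3@100 #1:2@102]
After op 4 cancel(order #3): fills=none; bids=[-] asks=[#1:2@102]
After op 5 cancel(order #3): fills=none; bids=[-] asks=[#1:2@102]

Answer: bid=- ask=102
bid=- ask=102
bid=- ask=100
bid=- ask=102
bid=- ask=102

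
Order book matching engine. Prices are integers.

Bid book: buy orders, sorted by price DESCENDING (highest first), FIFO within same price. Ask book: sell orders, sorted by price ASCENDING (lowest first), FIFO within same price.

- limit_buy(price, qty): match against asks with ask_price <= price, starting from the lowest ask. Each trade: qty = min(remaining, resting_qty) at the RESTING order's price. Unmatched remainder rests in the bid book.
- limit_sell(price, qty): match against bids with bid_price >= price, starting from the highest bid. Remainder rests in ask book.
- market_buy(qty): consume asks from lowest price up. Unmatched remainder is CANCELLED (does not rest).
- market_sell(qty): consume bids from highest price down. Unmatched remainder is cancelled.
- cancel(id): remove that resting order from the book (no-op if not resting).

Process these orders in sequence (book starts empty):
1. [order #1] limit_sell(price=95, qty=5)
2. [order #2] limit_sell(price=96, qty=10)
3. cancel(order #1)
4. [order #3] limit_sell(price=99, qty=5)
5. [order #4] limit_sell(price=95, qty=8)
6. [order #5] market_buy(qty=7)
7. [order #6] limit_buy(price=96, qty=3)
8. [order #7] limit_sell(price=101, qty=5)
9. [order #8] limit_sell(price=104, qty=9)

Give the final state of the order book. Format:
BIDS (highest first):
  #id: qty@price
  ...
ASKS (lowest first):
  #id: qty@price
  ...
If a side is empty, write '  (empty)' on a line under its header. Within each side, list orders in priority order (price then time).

Answer: BIDS (highest first):
  (empty)
ASKS (lowest first):
  #2: 8@96
  #3: 5@99
  #7: 5@101
  #8: 9@104

Derivation:
After op 1 [order #1] limit_sell(price=95, qty=5): fills=none; bids=[-] asks=[#1:5@95]
After op 2 [order #2] limit_sell(price=96, qty=10): fills=none; bids=[-] asks=[#1:5@95 #2:10@96]
After op 3 cancel(order #1): fills=none; bids=[-] asks=[#2:10@96]
After op 4 [order #3] limit_sell(price=99, qty=5): fills=none; bids=[-] asks=[#2:10@96 #3:5@99]
After op 5 [order #4] limit_sell(price=95, qty=8): fills=none; bids=[-] asks=[#4:8@95 #2:10@96 #3:5@99]
After op 6 [order #5] market_buy(qty=7): fills=#5x#4:7@95; bids=[-] asks=[#4:1@95 #2:10@96 #3:5@99]
After op 7 [order #6] limit_buy(price=96, qty=3): fills=#6x#4:1@95 #6x#2:2@96; bids=[-] asks=[#2:8@96 #3:5@99]
After op 8 [order #7] limit_sell(price=101, qty=5): fills=none; bids=[-] asks=[#2:8@96 #3:5@99 #7:5@101]
After op 9 [order #8] limit_sell(price=104, qty=9): fills=none; bids=[-] asks=[#2:8@96 #3:5@99 #7:5@101 #8:9@104]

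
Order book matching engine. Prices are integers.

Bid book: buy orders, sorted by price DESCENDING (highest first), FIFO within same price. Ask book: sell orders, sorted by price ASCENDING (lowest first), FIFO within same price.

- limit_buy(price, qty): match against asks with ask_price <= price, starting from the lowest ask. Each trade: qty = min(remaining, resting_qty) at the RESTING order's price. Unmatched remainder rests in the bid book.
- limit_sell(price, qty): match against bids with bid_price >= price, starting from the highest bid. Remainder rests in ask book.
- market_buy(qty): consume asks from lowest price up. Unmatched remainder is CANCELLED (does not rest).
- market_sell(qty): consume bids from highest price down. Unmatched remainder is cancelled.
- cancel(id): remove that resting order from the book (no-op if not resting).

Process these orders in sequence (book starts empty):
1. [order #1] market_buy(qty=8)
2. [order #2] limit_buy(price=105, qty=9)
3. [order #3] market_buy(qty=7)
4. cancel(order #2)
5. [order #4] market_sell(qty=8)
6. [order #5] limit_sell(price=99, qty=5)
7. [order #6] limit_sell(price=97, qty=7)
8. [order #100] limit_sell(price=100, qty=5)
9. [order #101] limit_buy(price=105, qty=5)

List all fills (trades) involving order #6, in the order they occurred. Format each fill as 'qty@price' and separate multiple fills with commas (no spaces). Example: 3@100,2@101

After op 1 [order #1] market_buy(qty=8): fills=none; bids=[-] asks=[-]
After op 2 [order #2] limit_buy(price=105, qty=9): fills=none; bids=[#2:9@105] asks=[-]
After op 3 [order #3] market_buy(qty=7): fills=none; bids=[#2:9@105] asks=[-]
After op 4 cancel(order #2): fills=none; bids=[-] asks=[-]
After op 5 [order #4] market_sell(qty=8): fills=none; bids=[-] asks=[-]
After op 6 [order #5] limit_sell(price=99, qty=5): fills=none; bids=[-] asks=[#5:5@99]
After op 7 [order #6] limit_sell(price=97, qty=7): fills=none; bids=[-] asks=[#6:7@97 #5:5@99]
After op 8 [order #100] limit_sell(price=100, qty=5): fills=none; bids=[-] asks=[#6:7@97 #5:5@99 #100:5@100]
After op 9 [order #101] limit_buy(price=105, qty=5): fills=#101x#6:5@97; bids=[-] asks=[#6:2@97 #5:5@99 #100:5@100]

Answer: 5@97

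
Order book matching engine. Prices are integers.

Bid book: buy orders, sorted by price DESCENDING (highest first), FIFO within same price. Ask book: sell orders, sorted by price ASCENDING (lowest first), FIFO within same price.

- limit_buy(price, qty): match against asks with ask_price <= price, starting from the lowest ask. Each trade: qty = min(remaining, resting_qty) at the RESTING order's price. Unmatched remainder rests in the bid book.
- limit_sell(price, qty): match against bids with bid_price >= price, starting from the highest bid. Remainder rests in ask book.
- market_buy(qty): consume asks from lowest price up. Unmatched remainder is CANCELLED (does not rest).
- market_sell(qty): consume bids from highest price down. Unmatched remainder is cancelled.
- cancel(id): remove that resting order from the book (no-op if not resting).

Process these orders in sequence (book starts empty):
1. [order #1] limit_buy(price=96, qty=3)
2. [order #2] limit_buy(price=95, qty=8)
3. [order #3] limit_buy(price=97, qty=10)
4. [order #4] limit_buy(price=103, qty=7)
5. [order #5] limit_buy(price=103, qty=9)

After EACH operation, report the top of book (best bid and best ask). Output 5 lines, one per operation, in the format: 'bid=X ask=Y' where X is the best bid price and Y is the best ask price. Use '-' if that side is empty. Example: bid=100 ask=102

After op 1 [order #1] limit_buy(price=96, qty=3): fills=none; bids=[#1:3@96] asks=[-]
After op 2 [order #2] limit_buy(price=95, qty=8): fills=none; bids=[#1:3@96 #2:8@95] asks=[-]
After op 3 [order #3] limit_buy(price=97, qty=10): fills=none; bids=[#3:10@97 #1:3@96 #2:8@95] asks=[-]
After op 4 [order #4] limit_buy(price=103, qty=7): fills=none; bids=[#4:7@103 #3:10@97 #1:3@96 #2:8@95] asks=[-]
After op 5 [order #5] limit_buy(price=103, qty=9): fills=none; bids=[#4:7@103 #5:9@103 #3:10@97 #1:3@96 #2:8@95] asks=[-]

Answer: bid=96 ask=-
bid=96 ask=-
bid=97 ask=-
bid=103 ask=-
bid=103 ask=-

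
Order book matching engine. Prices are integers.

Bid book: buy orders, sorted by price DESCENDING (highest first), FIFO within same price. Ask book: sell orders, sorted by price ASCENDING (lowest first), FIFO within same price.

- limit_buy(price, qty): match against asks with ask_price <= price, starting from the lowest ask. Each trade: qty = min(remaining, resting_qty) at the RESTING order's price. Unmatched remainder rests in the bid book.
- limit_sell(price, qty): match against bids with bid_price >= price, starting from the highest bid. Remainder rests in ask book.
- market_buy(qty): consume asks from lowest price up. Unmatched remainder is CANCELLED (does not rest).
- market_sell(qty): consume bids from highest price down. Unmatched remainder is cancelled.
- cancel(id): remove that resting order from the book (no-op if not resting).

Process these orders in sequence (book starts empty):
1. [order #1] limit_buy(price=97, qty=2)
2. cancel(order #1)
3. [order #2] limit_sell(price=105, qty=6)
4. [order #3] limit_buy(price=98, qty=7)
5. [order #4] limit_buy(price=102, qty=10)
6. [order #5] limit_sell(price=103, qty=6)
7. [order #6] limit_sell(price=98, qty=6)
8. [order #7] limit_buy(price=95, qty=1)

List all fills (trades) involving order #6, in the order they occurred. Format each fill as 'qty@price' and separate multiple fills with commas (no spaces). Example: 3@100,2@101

After op 1 [order #1] limit_buy(price=97, qty=2): fills=none; bids=[#1:2@97] asks=[-]
After op 2 cancel(order #1): fills=none; bids=[-] asks=[-]
After op 3 [order #2] limit_sell(price=105, qty=6): fills=none; bids=[-] asks=[#2:6@105]
After op 4 [order #3] limit_buy(price=98, qty=7): fills=none; bids=[#3:7@98] asks=[#2:6@105]
After op 5 [order #4] limit_buy(price=102, qty=10): fills=none; bids=[#4:10@102 #3:7@98] asks=[#2:6@105]
After op 6 [order #5] limit_sell(price=103, qty=6): fills=none; bids=[#4:10@102 #3:7@98] asks=[#5:6@103 #2:6@105]
After op 7 [order #6] limit_sell(price=98, qty=6): fills=#4x#6:6@102; bids=[#4:4@102 #3:7@98] asks=[#5:6@103 #2:6@105]
After op 8 [order #7] limit_buy(price=95, qty=1): fills=none; bids=[#4:4@102 #3:7@98 #7:1@95] asks=[#5:6@103 #2:6@105]

Answer: 6@102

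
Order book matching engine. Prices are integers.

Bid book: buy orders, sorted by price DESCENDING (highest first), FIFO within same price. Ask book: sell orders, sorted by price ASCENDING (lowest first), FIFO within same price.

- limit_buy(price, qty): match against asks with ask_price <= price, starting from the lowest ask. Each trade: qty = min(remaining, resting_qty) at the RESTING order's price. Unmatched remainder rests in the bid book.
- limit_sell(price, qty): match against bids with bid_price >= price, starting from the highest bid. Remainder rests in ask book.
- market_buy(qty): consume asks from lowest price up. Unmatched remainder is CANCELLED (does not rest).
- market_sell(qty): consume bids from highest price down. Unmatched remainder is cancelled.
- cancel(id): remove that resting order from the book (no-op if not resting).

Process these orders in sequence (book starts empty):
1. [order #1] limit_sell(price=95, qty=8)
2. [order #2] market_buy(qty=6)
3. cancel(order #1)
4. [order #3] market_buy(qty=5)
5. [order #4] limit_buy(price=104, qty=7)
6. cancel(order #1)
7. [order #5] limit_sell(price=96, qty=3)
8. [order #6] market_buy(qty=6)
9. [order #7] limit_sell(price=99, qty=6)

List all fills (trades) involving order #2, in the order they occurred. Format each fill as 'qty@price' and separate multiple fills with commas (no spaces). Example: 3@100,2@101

After op 1 [order #1] limit_sell(price=95, qty=8): fills=none; bids=[-] asks=[#1:8@95]
After op 2 [order #2] market_buy(qty=6): fills=#2x#1:6@95; bids=[-] asks=[#1:2@95]
After op 3 cancel(order #1): fills=none; bids=[-] asks=[-]
After op 4 [order #3] market_buy(qty=5): fills=none; bids=[-] asks=[-]
After op 5 [order #4] limit_buy(price=104, qty=7): fills=none; bids=[#4:7@104] asks=[-]
After op 6 cancel(order #1): fills=none; bids=[#4:7@104] asks=[-]
After op 7 [order #5] limit_sell(price=96, qty=3): fills=#4x#5:3@104; bids=[#4:4@104] asks=[-]
After op 8 [order #6] market_buy(qty=6): fills=none; bids=[#4:4@104] asks=[-]
After op 9 [order #7] limit_sell(price=99, qty=6): fills=#4x#7:4@104; bids=[-] asks=[#7:2@99]

Answer: 6@95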